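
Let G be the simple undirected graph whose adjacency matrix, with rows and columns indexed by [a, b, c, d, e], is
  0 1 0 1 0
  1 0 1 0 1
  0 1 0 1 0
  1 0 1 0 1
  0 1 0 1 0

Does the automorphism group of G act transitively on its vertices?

Automorphisms preserve degree, but G has vertices of degree 2 and vertices of degree 3; no automorphism maps one to the other, so G is not vertex-transitive.

No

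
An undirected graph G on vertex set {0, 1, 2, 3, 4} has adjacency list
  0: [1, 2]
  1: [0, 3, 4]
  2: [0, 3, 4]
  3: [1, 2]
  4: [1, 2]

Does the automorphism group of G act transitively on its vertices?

No

Automorphisms preserve degree, but G has vertices of degree 2 and vertices of degree 3; no automorphism maps one to the other, so G is not vertex-transitive.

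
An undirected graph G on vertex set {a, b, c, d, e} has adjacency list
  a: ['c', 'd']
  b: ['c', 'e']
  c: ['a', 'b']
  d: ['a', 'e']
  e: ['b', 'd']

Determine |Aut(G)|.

10

Every vertex has degree 2 and the graph is connected, so G is the 5-cycle C_5. The automorphisms of the 5-cycle are exactly the symmetries of a regular 5-gon: the dihedral group D_5, |D_5| = 10.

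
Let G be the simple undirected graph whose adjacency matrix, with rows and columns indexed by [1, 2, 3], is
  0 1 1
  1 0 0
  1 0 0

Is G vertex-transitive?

Vertex 1 is the only vertex of degree 2, so every automorphism fixes it; G is not vertex-transitive.

No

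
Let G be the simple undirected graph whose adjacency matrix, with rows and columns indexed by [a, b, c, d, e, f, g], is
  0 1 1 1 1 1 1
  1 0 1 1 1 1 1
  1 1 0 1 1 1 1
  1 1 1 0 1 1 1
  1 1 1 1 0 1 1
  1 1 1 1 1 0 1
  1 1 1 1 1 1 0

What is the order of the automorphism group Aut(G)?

All 7 vertices are pairwise adjacent: G = K_7. Any permutation of the 7 vertices preserves K_7, so Aut(K_7) = S_7 of order 7! = 5040.

5040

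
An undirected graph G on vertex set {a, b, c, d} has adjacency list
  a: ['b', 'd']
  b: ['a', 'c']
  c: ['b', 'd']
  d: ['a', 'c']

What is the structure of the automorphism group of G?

Every vertex has degree 2 and the graph is connected, so G is the 4-cycle C_4. C_4 has 4 rotations and 4 reflections, so Aut(C_4) ≅ D_4 of order 8.

the dihedral group of order 8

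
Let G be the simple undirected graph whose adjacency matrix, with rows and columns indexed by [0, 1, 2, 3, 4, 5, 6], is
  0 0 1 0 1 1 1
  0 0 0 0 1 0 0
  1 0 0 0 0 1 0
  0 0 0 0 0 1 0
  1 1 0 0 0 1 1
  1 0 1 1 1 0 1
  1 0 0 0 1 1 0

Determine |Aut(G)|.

1

Degrees alone do not determine every vertex (e.g. 0 and 4 both have degree 4), but their neighbour-degree multisets differ: N(0) has degrees [2, 3, 4, 5] while N(4) has degrees [1, 3, 4, 5]. Repeating this refinement separates all vertices, so the only automorphism is the identity.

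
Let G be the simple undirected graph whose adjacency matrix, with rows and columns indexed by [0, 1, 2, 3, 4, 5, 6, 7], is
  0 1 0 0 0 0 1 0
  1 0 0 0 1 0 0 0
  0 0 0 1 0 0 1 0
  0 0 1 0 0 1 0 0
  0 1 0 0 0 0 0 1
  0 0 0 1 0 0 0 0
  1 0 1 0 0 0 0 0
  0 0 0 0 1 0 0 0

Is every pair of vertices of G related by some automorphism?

Automorphisms preserve degree, but G has vertices of degree 1 and vertices of degree 2; no automorphism maps one to the other, so G is not vertex-transitive.

No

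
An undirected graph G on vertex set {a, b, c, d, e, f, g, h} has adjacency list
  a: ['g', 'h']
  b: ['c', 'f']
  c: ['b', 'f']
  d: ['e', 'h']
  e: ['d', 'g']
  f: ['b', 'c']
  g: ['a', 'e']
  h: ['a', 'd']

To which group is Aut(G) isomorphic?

G has two connected components, {a, d, e, g, h} and {b, c, f}; each is 2-regular, so G = C_5 ⊔ C_3. The components are non-isomorphic (different sizes), so Aut(G) = Aut(C_5) × Aut(C_3) = D_5 × D_3 of order 10·6 = 60.

D_5 × D_3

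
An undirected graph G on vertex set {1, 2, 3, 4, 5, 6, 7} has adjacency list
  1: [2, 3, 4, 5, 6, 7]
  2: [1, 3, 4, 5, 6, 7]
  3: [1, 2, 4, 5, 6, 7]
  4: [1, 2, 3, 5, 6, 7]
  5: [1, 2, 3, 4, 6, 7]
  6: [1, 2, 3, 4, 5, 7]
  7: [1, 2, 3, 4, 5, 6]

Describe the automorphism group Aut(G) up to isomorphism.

S_7

Every vertex has degree 6, so G is the complete graph K_7. Any permutation of the 7 vertices preserves K_7, so Aut(K_7) = S_7 of order 7! = 5040.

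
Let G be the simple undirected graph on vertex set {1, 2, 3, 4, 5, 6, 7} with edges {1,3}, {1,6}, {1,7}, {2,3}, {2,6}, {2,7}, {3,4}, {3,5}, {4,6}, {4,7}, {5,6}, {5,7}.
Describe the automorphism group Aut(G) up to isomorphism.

The vertices split by degree into {3, 6, 7} (degree 4) and {1, 2, 4, 5} (degree 3); every edge runs between the two parts, so G is the complete bipartite graph K_{3,4}. Automorphisms preserve the bipartition setwise (since the parts differ in size) and act as S_3 × S_4 within it; |Aut| = 144.

S_3 × S_4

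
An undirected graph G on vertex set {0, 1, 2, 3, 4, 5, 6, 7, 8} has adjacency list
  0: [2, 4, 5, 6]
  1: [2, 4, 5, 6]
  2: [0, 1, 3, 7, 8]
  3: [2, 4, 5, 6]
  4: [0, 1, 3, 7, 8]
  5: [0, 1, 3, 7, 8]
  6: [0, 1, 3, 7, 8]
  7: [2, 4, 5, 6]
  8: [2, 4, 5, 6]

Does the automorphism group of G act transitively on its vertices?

Automorphisms preserve degree, but G has vertices of degree 4 and vertices of degree 5; no automorphism maps one to the other, so G is not vertex-transitive.

No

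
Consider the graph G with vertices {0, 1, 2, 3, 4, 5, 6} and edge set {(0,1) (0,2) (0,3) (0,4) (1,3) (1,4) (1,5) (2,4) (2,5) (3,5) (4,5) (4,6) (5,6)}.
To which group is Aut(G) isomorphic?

Degrees alone do not determine every vertex (e.g. 0 and 1 both have degree 4), but their neighbour-degree multisets differ: N(0) has degrees [3, 3, 4, 5] while N(1) has degrees [3, 4, 5, 5]. Repeating this refinement separates all vertices, so the only automorphism is the identity.

1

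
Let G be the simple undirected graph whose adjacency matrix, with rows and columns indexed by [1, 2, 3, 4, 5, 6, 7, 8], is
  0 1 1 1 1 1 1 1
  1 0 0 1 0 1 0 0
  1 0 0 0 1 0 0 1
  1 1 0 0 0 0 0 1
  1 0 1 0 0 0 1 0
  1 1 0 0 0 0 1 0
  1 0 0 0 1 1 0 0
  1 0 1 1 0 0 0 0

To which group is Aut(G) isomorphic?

the dihedral group of order 14

Vertex 1 is the unique vertex of degree 7; the remaining 7 vertices each have degree 3 and induce a cycle, so G is the wheel on 8 vertices with hub 1. Every automorphism fixes the hub and acts on the rim 7-cycle, so Aut(G) ≅ Aut(C_7) = D_7 of order 14.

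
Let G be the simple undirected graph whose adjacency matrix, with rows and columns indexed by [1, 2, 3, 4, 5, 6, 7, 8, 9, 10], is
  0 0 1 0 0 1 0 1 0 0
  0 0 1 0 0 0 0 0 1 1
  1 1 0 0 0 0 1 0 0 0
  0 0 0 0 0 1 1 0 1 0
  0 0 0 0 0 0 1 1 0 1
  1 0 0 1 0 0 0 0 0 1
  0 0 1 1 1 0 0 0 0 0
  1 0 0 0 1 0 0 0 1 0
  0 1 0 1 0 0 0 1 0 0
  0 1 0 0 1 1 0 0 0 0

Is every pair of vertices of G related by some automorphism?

Yes

G is 3-regular on 10 vertices with no triangles and no 4-cycles (girth 5): this is the Petersen graph. It is a classical fact that the Petersen graph has automorphism group S_5 (order 120), arising from its description as the Kneser graph K(5,2). Under this action every vertex can be carried to every other, so G is vertex-transitive.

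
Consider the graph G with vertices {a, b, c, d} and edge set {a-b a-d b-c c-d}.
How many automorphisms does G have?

8

Every vertex has degree 2 and the graph is connected, so G is the 4-cycle C_4. The automorphisms of the 4-cycle are exactly the symmetries of a regular 4-gon: the dihedral group D_4, |D_4| = 8.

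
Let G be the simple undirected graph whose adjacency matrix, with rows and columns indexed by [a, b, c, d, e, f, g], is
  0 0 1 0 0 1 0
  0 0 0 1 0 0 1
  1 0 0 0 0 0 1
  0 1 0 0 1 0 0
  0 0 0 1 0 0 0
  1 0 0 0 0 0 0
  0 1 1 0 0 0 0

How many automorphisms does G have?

The degree sequence is [2, 2, 2, 2, 1, 1, 2]; the two degree-1 vertices e and f are the ends of a path, so G = P_7. A path has exactly one nontrivial symmetry — reversal — giving Aut(G) of order 2.

2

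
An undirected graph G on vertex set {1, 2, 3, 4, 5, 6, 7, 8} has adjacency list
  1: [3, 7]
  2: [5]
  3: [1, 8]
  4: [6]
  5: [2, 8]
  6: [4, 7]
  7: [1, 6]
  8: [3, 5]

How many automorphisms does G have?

The degree sequence is [2, 1, 2, 1, 2, 2, 2, 2]; the two degree-1 vertices 2 and 4 are the ends of a path, so G = P_8. The only nontrivial automorphism of a path is the end-to-end reflection, so Aut(G) ≅ Z_2.

2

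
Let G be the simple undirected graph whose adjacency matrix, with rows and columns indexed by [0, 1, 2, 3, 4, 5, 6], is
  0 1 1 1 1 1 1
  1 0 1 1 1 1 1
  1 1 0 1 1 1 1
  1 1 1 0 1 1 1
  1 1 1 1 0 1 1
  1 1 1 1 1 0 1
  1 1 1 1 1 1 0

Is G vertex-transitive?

All 7 vertices are pairwise adjacent: G = K_7. Any permutation of the 7 vertices preserves K_7, so Aut(K_7) = S_7 of order 7! = 5040. This group acts transitively on the 7 vertices.

Yes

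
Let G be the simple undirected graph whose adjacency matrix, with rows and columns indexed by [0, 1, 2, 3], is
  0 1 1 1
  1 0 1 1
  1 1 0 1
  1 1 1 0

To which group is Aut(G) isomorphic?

the symmetric group on 4 letters

Every vertex has degree 3, so G is the complete graph K_4. Any permutation of the 4 vertices preserves K_4, so Aut(K_4) = S_4 of order 4! = 24.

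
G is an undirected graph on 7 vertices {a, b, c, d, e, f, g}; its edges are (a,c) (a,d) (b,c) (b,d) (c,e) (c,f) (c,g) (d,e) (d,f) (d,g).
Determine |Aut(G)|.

240

The vertices split by degree into {c, d} (degree 5) and {a, b, e, f, g} (degree 2); every edge runs between the two parts, so G is the complete bipartite graph K_{2,5}. The parts have unequal sizes, so no automorphism swaps them; each part is permuted independently, giving S_5 × S_2 of order 5!·2! = 240.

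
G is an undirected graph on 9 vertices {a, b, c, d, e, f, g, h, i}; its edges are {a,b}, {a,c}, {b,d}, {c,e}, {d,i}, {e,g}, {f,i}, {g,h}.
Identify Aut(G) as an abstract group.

Z_2

The degree sequence is [2, 2, 2, 2, 2, 1, 2, 1, 2]; the two degree-1 vertices f and h are the ends of a path, so G = P_9. The only nontrivial automorphism of a path is the end-to-end reflection, so Aut(G) ≅ Z_2.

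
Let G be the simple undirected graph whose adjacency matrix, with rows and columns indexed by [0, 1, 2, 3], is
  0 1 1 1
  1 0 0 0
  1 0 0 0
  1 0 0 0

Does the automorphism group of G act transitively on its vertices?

No

Vertex 0 is the only vertex of degree 3, so every automorphism fixes it; G is not vertex-transitive.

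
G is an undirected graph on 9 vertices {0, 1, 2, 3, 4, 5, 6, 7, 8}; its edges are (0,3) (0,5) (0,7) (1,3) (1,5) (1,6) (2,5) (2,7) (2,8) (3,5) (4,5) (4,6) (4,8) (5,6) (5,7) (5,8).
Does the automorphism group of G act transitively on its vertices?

No

Vertex 5 is the only vertex of degree 8, so every automorphism fixes it; G is not vertex-transitive.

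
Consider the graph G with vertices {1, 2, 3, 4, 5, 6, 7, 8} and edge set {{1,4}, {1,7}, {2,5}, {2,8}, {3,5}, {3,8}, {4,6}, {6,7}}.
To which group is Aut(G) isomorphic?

D_4 ≀ Z_2

G has two connected components, {2, 3, 5, 8} and {1, 4, 6, 7}; each is 2-regular, so G = C_4 ⊔ C_4. With two isomorphic components, Aut(G) = Aut(C_4) ≀ S_2 = (D_4 × D_4) ⋊ Z_2: permute each cycle by D_4, then optionally swap the two cycles. Order 2·(2·4)² = 128.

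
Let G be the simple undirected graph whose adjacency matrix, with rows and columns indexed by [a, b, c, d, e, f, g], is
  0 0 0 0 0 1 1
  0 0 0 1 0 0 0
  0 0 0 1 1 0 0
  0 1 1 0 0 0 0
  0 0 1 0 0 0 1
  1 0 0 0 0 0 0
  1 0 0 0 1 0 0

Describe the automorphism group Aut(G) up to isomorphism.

The degree sequence is [2, 1, 2, 2, 2, 1, 2]; the two degree-1 vertices b and f are the ends of a path, so G = P_7. A path has exactly one nontrivial symmetry — reversal — giving Aut(G) of order 2.

Z_2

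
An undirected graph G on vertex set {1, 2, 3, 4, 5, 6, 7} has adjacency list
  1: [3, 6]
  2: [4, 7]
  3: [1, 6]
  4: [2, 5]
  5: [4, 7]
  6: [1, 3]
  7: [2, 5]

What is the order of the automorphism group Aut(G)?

48

G has two connected components, {2, 4, 5, 7} and {1, 3, 6}; each is 2-regular, so G = C_4 ⊔ C_3. No automorphism exchanges components of different sizes, hence Aut(G) is the direct product D_3 × D_4, order 48.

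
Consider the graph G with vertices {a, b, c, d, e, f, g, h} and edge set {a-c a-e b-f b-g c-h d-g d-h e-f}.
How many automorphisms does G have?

Every vertex has degree 2 and the graph is connected, so G is the 8-cycle C_8. The automorphisms of the 8-cycle are exactly the symmetries of a regular 8-gon: the dihedral group D_8, |D_8| = 16.

16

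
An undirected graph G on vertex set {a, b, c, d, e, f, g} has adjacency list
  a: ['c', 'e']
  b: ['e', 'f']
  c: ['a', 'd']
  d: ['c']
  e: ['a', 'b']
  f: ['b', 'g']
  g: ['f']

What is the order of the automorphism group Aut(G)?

2

The degree sequence is [2, 2, 2, 1, 2, 2, 1]; the two degree-1 vertices d and g are the ends of a path, so G = P_7. A path has exactly one nontrivial symmetry — reversal — giving Aut(G) of order 2.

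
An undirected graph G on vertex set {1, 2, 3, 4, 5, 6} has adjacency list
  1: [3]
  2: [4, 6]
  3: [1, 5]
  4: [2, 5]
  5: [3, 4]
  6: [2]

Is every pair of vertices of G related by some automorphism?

Automorphisms preserve degree, but G has vertices of degree 1 and vertices of degree 2; no automorphism maps one to the other, so G is not vertex-transitive.

No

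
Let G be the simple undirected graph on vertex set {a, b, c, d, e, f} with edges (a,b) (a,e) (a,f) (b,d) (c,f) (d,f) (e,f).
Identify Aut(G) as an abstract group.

1

Degrees alone do not determine every vertex (e.g. b and d both have degree 2), but their neighbour-degree multisets differ: N(b) has degrees [2, 3] while N(d) has degrees [2, 4]. Repeating this refinement separates all vertices, so the only automorphism is the identity.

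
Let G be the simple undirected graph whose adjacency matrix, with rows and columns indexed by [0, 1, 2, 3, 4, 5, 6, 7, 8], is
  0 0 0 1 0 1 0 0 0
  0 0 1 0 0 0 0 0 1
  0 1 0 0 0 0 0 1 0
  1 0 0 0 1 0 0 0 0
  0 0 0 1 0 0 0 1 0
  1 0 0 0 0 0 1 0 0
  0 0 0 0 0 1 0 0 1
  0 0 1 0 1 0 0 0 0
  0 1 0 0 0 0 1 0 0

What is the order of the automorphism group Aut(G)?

G is 2-regular and connected on 9 vertices, i.e. the cycle C_9. The automorphisms of the 9-cycle are exactly the symmetries of a regular 9-gon: the dihedral group D_9, |D_9| = 18.

18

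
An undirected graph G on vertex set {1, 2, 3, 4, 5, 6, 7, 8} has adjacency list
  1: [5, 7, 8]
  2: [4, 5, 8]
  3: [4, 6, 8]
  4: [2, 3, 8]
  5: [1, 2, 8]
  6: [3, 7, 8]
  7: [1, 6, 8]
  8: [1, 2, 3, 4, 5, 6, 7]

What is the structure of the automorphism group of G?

the dihedral group of order 14

Vertex 8 is the unique vertex of degree 7; the remaining 7 vertices each have degree 3 and induce a cycle, so G is the wheel on 8 vertices with hub 8. With the hub fixed, the remaining symmetry is that of the rim cycle C_7, giving the dihedral group D_7.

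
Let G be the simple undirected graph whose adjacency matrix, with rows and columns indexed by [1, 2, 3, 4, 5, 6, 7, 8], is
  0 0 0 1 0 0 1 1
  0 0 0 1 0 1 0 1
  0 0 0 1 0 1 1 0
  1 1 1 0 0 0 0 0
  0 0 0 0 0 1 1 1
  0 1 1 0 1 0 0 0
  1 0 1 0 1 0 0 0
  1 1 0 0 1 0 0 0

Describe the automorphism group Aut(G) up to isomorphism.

the hyperoctahedral group B_3

G is 3-regular and bipartite on 2^3 = 8 vertices with girth 4; it is the hypercube graph Q_3. Aut(Q_3) consists of the signed permutations of the 3 coordinate axes: 3! permutations times 2^3 sign flips, so |Aut| = 2^3·3! = 48.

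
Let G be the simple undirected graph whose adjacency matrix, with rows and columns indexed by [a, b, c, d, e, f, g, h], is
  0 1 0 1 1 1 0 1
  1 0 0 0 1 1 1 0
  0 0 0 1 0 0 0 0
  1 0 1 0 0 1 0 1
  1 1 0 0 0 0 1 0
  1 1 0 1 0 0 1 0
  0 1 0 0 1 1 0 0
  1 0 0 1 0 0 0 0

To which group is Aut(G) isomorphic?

Degrees alone do not determine every vertex (e.g. b and d both have degree 4), but their neighbour-degree multisets differ: N(b) has degrees [3, 3, 4, 5] while N(d) has degrees [1, 2, 4, 5]. Repeating this refinement separates all vertices, so the only automorphism is the identity.

{e}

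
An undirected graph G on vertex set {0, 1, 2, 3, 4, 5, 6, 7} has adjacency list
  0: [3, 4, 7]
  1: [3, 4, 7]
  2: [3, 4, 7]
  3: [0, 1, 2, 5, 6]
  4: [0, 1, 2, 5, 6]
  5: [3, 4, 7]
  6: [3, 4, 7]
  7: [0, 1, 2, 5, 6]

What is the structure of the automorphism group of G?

The vertices split by degree into {3, 4, 7} (degree 5) and {0, 1, 2, 5, 6} (degree 3); every edge runs between the two parts, so G is the complete bipartite graph K_{3,5}. The parts have unequal sizes, so no automorphism swaps them; each part is permuted independently, giving S_3 × S_5 of order 3!·5! = 720.

S_3 × S_5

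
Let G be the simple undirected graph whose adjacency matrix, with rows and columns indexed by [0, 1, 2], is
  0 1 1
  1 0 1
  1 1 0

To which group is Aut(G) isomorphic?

All 3 vertices are pairwise adjacent: G = K_3. Any permutation of the 3 vertices preserves K_3, so Aut(K_3) = S_3 of order 3! = 6.

S_3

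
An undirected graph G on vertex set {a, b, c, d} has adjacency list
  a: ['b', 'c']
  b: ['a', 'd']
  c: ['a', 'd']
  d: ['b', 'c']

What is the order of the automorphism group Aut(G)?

8

Every vertex has degree 2 and the graph is connected, so G is the 4-cycle C_4. C_4 has 4 rotations and 4 reflections, so Aut(C_4) ≅ D_4 of order 8.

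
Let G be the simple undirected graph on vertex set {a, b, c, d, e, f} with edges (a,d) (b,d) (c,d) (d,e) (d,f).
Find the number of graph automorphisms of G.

120

Vertex d has degree 5 and every other vertex has degree 1, so G is the star K_{1,5} with centre d. Any automorphism fixes the centre and permutes the 5 leaves freely, so Aut(G) ≅ S_5 of order 5! = 120.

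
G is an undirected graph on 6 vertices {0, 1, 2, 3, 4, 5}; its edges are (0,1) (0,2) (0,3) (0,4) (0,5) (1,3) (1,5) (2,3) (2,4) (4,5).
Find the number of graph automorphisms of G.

10

Vertex 0 is the unique vertex of degree 5; the remaining 5 vertices each have degree 3 and induce a cycle, so G is the wheel on 6 vertices with hub 0. Every automorphism fixes the hub and acts on the rim 5-cycle, so Aut(G) ≅ Aut(C_5) = D_5 of order 10.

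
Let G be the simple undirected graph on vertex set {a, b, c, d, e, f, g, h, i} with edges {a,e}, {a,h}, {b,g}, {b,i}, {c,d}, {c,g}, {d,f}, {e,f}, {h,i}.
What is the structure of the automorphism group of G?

Every vertex has degree 2 and the graph is connected, so G is the 9-cycle C_9. C_9 has 9 rotations and 9 reflections, so Aut(C_9) ≅ D_9 of order 18.

the dihedral group of order 18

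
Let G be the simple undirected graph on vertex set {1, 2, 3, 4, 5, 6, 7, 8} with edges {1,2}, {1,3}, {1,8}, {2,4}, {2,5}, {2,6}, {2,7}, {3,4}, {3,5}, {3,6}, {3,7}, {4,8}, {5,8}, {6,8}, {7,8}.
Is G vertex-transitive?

No

Automorphisms preserve degree, but G has vertices of degree 3 and vertices of degree 5; no automorphism maps one to the other, so G is not vertex-transitive.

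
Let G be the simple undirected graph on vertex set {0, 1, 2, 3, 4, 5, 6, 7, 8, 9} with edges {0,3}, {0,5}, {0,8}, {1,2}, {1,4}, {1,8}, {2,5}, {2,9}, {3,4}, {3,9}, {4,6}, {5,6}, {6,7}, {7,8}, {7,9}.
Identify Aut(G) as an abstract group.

G is 3-regular on 10 vertices with no triangles and no 4-cycles (girth 5): this is the Petersen graph. It is a classical fact that the Petersen graph has automorphism group S_5 (order 120), arising from its description as the Kneser graph K(5,2).

S_5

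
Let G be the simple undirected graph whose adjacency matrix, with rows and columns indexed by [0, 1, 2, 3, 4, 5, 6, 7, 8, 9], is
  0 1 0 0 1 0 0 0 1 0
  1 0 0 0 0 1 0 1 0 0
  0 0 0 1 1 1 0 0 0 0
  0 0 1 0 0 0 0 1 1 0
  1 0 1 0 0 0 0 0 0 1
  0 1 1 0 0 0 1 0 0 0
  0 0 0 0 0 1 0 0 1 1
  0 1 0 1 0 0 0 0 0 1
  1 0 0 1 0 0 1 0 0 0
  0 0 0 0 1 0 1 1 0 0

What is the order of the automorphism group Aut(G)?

G is 3-regular on 10 vertices with no triangles and no 4-cycles (girth 5): this is the Petersen graph. It is a classical fact that the Petersen graph has automorphism group S_5 (order 120), arising from its description as the Kneser graph K(5,2).

120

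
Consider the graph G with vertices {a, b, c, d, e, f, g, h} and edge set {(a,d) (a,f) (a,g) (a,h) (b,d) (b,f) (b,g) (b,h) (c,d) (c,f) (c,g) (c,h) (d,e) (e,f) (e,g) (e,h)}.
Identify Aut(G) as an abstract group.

G is 4-regular and bipartite with parts {a, b, c, e} and {d, f, g, h} (each part is independent and every cross-pair is an edge), so G = K_{4,4}. Aut(K_{4,4}) is the wreath product S_4 ≀ Z_2: permute within each part, then optionally swap the parts; |Aut| = 2·(4!)² = 1152.

(S_4 × S_4) ⋊ Z_2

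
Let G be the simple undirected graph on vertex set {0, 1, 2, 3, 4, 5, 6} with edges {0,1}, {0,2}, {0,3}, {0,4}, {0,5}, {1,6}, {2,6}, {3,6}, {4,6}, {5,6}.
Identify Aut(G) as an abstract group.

The vertices split by degree into {0, 6} (degree 5) and {1, 2, 3, 4, 5} (degree 2); every edge runs between the two parts, so G is the complete bipartite graph K_{2,5}. Automorphisms preserve the bipartition setwise (since the parts differ in size) and act as S_2 × S_5 within it; |Aut| = 240.

S_2 × S_5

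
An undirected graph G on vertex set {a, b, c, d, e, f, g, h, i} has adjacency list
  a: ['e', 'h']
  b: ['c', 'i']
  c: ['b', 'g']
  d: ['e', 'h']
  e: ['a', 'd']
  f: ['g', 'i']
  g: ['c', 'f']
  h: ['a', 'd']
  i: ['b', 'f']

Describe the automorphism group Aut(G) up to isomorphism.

D_4 × D_5

G has two connected components, {b, c, f, g, i} and {a, d, e, h}; each is 2-regular, so G = C_5 ⊔ C_4. The components are non-isomorphic (different sizes), so Aut(G) = Aut(C_4) × Aut(C_5) = D_4 × D_5 of order 8·10 = 80.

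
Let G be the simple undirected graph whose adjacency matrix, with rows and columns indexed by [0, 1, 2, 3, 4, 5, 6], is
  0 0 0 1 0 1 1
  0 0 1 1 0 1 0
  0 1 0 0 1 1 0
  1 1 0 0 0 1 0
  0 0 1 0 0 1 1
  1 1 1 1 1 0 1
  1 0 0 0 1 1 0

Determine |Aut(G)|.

12

Vertex 5 is the unique vertex of degree 6; the remaining 6 vertices each have degree 3 and induce a cycle, so G is the wheel on 7 vertices with hub 5. Every automorphism fixes the hub and acts on the rim 6-cycle, so Aut(G) ≅ Aut(C_6) = D_6 of order 12.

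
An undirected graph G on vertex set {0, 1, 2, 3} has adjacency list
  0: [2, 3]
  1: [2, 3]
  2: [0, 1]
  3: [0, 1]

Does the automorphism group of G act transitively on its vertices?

G is 2-regular and bipartite on 2^2 = 4 vertices with girth 4; it is the hypercube graph Q_2. Aut(Q_2) consists of the signed permutations of the 2 coordinate axes: 2! permutations times 2^2 sign flips, so |Aut| = 2^2·2! = 8. This group acts transitively on the 4 vertices.

Yes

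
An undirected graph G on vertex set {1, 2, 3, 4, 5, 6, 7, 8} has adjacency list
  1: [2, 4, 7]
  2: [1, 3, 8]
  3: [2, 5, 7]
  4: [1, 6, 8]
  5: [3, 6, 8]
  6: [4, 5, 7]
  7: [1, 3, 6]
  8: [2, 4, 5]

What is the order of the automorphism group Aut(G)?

48

G is 3-regular and bipartite on 2^3 = 8 vertices with girth 4; it is the hypercube graph Q_3. Aut(Q_3) consists of the signed permutations of the 3 coordinate axes: 3! permutations times 2^3 sign flips, so |Aut| = 2^3·3! = 48.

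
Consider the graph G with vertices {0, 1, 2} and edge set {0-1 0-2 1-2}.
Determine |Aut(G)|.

Every vertex has degree 2, so G is the complete graph K_3. Any permutation of the 3 vertices preserves K_3, so Aut(K_3) = S_3 of order 3! = 6.

6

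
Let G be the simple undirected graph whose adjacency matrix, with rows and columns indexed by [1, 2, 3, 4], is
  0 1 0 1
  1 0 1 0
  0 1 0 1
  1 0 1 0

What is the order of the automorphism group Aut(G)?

G is 2-regular and bipartite on 2^2 = 4 vertices with girth 4; it is the hypercube graph Q_2. Aut(Q_2) consists of the signed permutations of the 2 coordinate axes: 2! permutations times 2^2 sign flips, so |Aut| = 2^2·2! = 8.

8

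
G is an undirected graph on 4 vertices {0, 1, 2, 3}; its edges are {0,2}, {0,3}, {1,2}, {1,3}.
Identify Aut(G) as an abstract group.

G is 2-regular and bipartite on 2^2 = 4 vertices with girth 4; it is the hypercube graph Q_2. The symmetry group of the 2-cube is the hyperoctahedral group B_2 = Z_2 ≀ S_2, of order 2^2·2! = 8.

D_4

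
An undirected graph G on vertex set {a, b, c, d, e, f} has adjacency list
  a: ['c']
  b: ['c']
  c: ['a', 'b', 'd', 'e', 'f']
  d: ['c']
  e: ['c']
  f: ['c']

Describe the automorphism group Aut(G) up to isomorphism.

Vertex c has degree 5 and every other vertex has degree 1, so G is the star K_{1,5} with centre c. The 5 leaves are pairwise interchangeable while the centre is fixed, giving Aut(G) = S_5.

S_5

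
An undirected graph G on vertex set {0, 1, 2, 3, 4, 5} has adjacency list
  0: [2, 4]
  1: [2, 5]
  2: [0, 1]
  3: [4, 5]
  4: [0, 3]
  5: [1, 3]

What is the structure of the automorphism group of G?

Every vertex has degree 2 and the graph is connected, so G is the 6-cycle C_6. C_6 has 6 rotations and 6 reflections, so Aut(C_6) ≅ D_6 of order 12.

the dihedral group of order 12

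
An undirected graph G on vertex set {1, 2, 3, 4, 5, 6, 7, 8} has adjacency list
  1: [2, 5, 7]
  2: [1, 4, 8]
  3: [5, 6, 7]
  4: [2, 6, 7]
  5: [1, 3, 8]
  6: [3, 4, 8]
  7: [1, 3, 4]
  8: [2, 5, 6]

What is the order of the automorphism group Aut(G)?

G is 3-regular and bipartite on 2^3 = 8 vertices with girth 4; it is the hypercube graph Q_3. The symmetry group of the 3-cube is the hyperoctahedral group B_3 = Z_2 ≀ S_3, of order 2^3·3! = 48.

48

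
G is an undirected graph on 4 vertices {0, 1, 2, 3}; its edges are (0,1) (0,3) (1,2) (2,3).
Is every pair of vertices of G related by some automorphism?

Yes

Every vertex has degree 2 and the graph is connected, so G is the 4-cycle C_4. The automorphisms of the 4-cycle are exactly the symmetries of a regular 4-gon: the dihedral group D_4, |D_4| = 8. This group acts transitively on the 4 vertices.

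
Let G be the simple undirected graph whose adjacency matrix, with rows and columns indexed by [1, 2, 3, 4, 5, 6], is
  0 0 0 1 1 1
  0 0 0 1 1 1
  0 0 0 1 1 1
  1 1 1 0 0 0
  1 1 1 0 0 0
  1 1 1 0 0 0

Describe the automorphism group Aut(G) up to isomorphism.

G is 3-regular and bipartite with parts {1, 2, 3} and {4, 5, 6} (each part is independent and every cross-pair is an edge), so G = K_{3,3}. Aut(K_{3,3}) is the wreath product S_3 ≀ Z_2: permute within each part, then optionally swap the parts; |Aut| = 2·(3!)² = 72.

S_3 ≀ Z_2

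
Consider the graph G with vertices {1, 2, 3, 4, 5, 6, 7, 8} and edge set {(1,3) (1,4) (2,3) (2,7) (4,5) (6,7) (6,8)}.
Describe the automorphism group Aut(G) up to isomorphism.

C_2

The degree sequence is [2, 2, 2, 2, 1, 2, 2, 1]; the two degree-1 vertices 5 and 8 are the ends of a path, so G = P_8. A path has exactly one nontrivial symmetry — reversal — giving Aut(G) of order 2.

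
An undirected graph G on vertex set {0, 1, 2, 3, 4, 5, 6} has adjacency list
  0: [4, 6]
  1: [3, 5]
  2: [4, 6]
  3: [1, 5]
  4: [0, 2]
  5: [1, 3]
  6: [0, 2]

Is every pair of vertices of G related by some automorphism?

G has two connected components, {0, 2, 4, 6} and {1, 3, 5}; each is 2-regular, so G = C_4 ⊔ C_3. The orbit of 0 under Aut(G) is {0, 2, 4, 6}, which does not contain 1, so G is not vertex-transitive.

No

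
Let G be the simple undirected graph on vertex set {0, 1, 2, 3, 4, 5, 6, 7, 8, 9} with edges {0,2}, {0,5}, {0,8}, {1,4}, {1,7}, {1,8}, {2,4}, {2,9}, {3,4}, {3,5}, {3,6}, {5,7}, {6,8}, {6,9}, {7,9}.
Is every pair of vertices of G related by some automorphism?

Yes

G is 3-regular on 10 vertices with no triangles and no 4-cycles (girth 5): this is the Petersen graph. It is a classical fact that the Petersen graph has automorphism group S_5 (order 120), arising from its description as the Kneser graph K(5,2). This group acts transitively on the 10 vertices.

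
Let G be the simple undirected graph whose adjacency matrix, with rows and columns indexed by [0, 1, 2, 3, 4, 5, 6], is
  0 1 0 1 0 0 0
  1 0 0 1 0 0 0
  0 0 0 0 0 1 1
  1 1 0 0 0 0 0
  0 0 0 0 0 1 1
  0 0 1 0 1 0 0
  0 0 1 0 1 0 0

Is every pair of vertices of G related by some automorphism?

No

G has two connected components, {2, 4, 5, 6} and {0, 1, 3}; each is 2-regular, so G = C_4 ⊔ C_3. The orbit of 0 under Aut(G) is {0, 1, 3}, which does not contain 2, so G is not vertex-transitive.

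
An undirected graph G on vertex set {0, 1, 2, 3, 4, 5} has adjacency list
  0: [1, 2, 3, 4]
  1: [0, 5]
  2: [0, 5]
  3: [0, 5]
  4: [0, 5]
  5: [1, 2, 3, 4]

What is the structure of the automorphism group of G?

The vertices split by degree into {0, 5} (degree 4) and {1, 2, 3, 4} (degree 2); every edge runs between the two parts, so G is the complete bipartite graph K_{2,4}. Automorphisms preserve the bipartition setwise (since the parts differ in size) and act as S_2 × S_4 within it; |Aut| = 48.

S_2 × S_4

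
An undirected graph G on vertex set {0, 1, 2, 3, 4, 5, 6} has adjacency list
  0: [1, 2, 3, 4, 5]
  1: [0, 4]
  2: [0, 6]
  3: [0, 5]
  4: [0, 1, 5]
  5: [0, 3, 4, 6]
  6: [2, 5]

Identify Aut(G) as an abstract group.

Degrees alone do not determine every vertex (e.g. 1 and 2 both have degree 2), but their neighbour-degree multisets differ: N(1) has degrees [3, 5] while N(2) has degrees [2, 5]. Repeating this refinement separates all vertices, so the only automorphism is the identity.

1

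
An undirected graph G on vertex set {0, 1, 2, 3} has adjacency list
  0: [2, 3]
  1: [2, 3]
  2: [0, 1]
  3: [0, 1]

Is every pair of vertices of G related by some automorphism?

Yes

G is 2-regular and bipartite on 2^2 = 4 vertices with girth 4; it is the hypercube graph Q_2. Aut(Q_2) consists of the signed permutations of the 2 coordinate axes: 2! permutations times 2^2 sign flips, so |Aut| = 2^2·2! = 8. This group acts transitively on the 4 vertices.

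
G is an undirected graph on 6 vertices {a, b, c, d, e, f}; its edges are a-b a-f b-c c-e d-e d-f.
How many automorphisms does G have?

12

G is 2-regular and connected on 6 vertices, i.e. the cycle C_6. The automorphisms of the 6-cycle are exactly the symmetries of a regular 6-gon: the dihedral group D_6, |D_6| = 12.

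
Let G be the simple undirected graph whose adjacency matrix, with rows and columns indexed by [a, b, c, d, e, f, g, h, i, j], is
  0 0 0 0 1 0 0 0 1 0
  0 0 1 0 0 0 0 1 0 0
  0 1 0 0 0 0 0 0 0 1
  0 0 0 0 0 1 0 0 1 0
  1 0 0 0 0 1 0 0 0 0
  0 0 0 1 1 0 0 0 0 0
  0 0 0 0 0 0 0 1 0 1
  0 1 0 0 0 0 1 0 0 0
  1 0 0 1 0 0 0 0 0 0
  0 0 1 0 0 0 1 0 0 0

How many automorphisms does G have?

G has two connected components, {a, d, e, f, i} and {b, c, g, h, j}; each is 2-regular, so G = C_5 ⊔ C_5. Aut of a disjoint union of two copies of C_5 is the wreath product D_5 ≀ Z_2, of order 2·10² = 200.

200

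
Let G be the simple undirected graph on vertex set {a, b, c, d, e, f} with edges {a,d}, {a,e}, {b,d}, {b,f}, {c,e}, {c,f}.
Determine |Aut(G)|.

Every vertex has degree 2 and the graph is connected, so G is the 6-cycle C_6. C_6 has 6 rotations and 6 reflections, so Aut(C_6) ≅ D_6 of order 12.

12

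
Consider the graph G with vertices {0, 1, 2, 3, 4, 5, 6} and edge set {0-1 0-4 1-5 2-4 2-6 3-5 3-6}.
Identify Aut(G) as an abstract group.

Every vertex has degree 2 and the graph is connected, so G is the 7-cycle C_7. C_7 has 7 rotations and 7 reflections, so Aut(C_7) ≅ D_7 of order 14.

the dihedral group of order 14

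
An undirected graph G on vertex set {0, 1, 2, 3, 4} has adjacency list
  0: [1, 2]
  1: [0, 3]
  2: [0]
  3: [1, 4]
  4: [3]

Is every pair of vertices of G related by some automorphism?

No

Automorphisms preserve degree, but G has vertices of degree 1 and vertices of degree 2; no automorphism maps one to the other, so G is not vertex-transitive.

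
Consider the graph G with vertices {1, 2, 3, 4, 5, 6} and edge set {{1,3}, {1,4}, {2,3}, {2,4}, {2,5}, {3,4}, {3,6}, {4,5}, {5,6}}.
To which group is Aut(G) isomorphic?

Degrees alone do not determine every vertex (e.g. 1 and 6 both have degree 2), but their neighbour-degree multisets differ: N(1) has degrees [4, 4] while N(6) has degrees [3, 4]. Repeating this refinement separates all vertices, so the only automorphism is the identity.

the trivial group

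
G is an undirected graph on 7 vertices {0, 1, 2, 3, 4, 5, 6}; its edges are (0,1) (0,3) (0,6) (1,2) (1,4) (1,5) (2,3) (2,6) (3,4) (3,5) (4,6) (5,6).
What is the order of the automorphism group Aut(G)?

The vertices split by degree into {1, 3, 6} (degree 4) and {0, 2, 4, 5} (degree 3); every edge runs between the two parts, so G is the complete bipartite graph K_{3,4}. Automorphisms preserve the bipartition setwise (since the parts differ in size) and act as S_3 × S_4 within it; |Aut| = 144.

144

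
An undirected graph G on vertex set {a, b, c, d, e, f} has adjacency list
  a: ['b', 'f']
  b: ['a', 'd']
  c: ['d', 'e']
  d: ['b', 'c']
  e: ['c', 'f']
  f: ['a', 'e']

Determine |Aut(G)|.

12

G is 2-regular and connected on 6 vertices, i.e. the cycle C_6. C_6 has 6 rotations and 6 reflections, so Aut(C_6) ≅ D_6 of order 12.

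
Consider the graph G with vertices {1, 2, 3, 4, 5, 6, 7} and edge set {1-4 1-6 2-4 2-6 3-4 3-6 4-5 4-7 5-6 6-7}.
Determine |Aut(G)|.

240

The vertices split by degree into {4, 6} (degree 5) and {1, 2, 3, 5, 7} (degree 2); every edge runs between the two parts, so G is the complete bipartite graph K_{2,5}. Automorphisms preserve the bipartition setwise (since the parts differ in size) and act as S_2 × S_5 within it; |Aut| = 240.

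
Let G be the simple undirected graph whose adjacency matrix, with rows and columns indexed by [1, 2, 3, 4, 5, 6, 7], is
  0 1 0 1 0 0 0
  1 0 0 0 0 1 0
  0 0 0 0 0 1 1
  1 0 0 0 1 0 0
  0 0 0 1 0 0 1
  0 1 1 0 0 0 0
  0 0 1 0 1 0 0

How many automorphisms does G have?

Every vertex has degree 2 and the graph is connected, so G is the 7-cycle C_7. The automorphisms of the 7-cycle are exactly the symmetries of a regular 7-gon: the dihedral group D_7, |D_7| = 14.

14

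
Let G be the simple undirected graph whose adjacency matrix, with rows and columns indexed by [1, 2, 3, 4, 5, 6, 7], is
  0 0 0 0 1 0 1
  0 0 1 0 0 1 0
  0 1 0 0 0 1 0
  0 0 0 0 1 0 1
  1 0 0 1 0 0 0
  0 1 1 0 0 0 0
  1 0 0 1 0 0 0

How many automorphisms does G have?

G has two connected components, {1, 4, 5, 7} and {2, 3, 6}; each is 2-regular, so G = C_4 ⊔ C_3. The components are non-isomorphic (different sizes), so Aut(G) = Aut(C_3) × Aut(C_4) = D_3 × D_4 of order 6·8 = 48.

48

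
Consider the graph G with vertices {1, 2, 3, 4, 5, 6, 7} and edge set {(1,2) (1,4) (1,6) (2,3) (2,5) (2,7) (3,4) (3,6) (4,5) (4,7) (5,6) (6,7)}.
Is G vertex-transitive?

Automorphisms preserve degree, but G has vertices of degree 3 and vertices of degree 4; no automorphism maps one to the other, so G is not vertex-transitive.

No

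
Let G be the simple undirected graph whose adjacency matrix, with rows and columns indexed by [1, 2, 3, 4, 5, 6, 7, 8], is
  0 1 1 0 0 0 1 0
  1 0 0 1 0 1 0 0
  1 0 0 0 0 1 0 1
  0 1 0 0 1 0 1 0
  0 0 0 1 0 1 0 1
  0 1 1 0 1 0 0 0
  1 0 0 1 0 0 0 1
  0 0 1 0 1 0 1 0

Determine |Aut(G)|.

48

G is 3-regular and bipartite on 2^3 = 8 vertices with girth 4; it is the hypercube graph Q_3. Aut(Q_3) consists of the signed permutations of the 3 coordinate axes: 3! permutations times 2^3 sign flips, so |Aut| = 2^3·3! = 48.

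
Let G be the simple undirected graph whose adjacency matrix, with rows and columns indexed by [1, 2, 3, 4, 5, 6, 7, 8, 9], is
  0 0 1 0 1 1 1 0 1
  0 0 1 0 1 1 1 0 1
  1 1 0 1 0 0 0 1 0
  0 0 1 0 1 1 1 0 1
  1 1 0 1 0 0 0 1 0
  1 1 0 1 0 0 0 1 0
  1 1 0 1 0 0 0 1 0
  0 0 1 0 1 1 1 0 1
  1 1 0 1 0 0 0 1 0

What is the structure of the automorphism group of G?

The vertices split by degree into {1, 2, 4, 8} (degree 5) and {3, 5, 6, 7, 9} (degree 4); every edge runs between the two parts, so G is the complete bipartite graph K_{4,5}. Automorphisms preserve the bipartition setwise (since the parts differ in size) and act as S_4 × S_5 within it; |Aut| = 2880.

S_4 × S_5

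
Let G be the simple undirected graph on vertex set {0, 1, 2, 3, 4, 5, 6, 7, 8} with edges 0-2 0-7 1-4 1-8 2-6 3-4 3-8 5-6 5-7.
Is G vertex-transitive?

G has two connected components, {0, 2, 5, 6, 7} and {1, 3, 4, 8}; each is 2-regular, so G = C_5 ⊔ C_4. The orbit of 0 under Aut(G) is {0, 2, 5, 6, 7}, which does not contain 1, so G is not vertex-transitive.

No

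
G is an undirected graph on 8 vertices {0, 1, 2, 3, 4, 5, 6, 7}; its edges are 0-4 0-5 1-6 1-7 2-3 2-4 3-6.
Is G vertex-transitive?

Automorphisms preserve degree, but G has vertices of degree 1 and vertices of degree 2; no automorphism maps one to the other, so G is not vertex-transitive.

No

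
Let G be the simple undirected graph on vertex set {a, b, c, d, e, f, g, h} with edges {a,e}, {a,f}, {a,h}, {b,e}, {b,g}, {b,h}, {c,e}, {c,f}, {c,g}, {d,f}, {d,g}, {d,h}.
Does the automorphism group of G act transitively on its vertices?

G is 3-regular and bipartite on 2^3 = 8 vertices with girth 4; it is the hypercube graph Q_3. The symmetry group of the 3-cube is the hyperoctahedral group B_3 = Z_2 ≀ S_3, of order 2^3·3! = 48. This group acts transitively on the 8 vertices.

Yes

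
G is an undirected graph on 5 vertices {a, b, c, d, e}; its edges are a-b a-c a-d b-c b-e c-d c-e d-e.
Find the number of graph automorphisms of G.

8

Vertex c is the unique vertex of degree 4; the remaining 4 vertices each have degree 3 and induce a cycle, so G is the wheel on 5 vertices with hub c. Every automorphism fixes the hub and acts on the rim 4-cycle, so Aut(G) ≅ Aut(C_4) = D_4 of order 8.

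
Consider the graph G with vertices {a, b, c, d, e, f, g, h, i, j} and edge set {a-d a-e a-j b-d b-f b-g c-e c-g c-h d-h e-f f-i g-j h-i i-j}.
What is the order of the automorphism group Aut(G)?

G is 3-regular on 10 vertices with no triangles and no 4-cycles (girth 5): this is the Petersen graph. It is a classical fact that the Petersen graph has automorphism group S_5 (order 120), arising from its description as the Kneser graph K(5,2).

120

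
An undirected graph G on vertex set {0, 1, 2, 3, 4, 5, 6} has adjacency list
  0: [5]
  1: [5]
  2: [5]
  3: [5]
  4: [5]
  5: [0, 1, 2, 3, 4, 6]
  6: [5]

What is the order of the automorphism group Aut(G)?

Vertex 5 has degree 6 and every other vertex has degree 1, so G is the star K_{1,6} with centre 5. Any automorphism fixes the centre and permutes the 6 leaves freely, so Aut(G) ≅ S_6 of order 6! = 720.

720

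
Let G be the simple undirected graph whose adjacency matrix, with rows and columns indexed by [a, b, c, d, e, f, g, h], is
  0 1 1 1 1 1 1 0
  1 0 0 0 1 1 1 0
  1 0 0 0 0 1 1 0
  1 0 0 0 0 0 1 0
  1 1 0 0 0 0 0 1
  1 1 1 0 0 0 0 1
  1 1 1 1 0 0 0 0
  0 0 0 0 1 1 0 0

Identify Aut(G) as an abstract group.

1

The degree sequence is [6, 4, 3, 2, 3, 4, 4, 2]. Checking the degree-preserving permutations of the vertex set shows that none except the identity preserves every edge, so Aut(G) is trivial.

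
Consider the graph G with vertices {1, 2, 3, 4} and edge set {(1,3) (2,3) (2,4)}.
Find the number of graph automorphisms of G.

The degree sequence is [1, 2, 2, 1]; the two degree-1 vertices 1 and 4 are the ends of a path, so G = P_4. A path has exactly one nontrivial symmetry — reversal — giving Aut(G) of order 2.

2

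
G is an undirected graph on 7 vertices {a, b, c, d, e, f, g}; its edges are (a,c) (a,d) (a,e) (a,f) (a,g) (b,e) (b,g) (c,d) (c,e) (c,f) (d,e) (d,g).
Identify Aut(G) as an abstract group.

The degree sequence is [5, 2, 4, 4, 4, 2, 3]. Checking the degree-preserving permutations of the vertex set shows that none except the identity preserves every edge, so Aut(G) is trivial.

the trivial group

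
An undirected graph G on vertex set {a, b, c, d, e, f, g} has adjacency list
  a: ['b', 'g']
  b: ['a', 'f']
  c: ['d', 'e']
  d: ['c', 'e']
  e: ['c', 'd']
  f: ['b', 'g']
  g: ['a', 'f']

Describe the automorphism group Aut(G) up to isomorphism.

G has two connected components, {a, b, f, g} and {c, d, e}; each is 2-regular, so G = C_4 ⊔ C_3. No automorphism exchanges components of different sizes, hence Aut(G) is the direct product D_3 × D_4, order 48.

D_3 × D_4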